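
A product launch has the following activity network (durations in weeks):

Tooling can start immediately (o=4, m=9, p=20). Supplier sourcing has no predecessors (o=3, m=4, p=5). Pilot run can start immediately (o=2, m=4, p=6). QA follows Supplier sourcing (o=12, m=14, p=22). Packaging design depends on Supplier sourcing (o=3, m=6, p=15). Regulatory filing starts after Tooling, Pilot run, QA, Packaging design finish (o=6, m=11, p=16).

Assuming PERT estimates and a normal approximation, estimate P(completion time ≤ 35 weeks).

0.982

te_Tooling = (4 + 4·9 + 20)/6 = 60/6 = 10; σ²_Tooling = ((20−4)/6)² = 7.111
te_Supplier sourcing = (3 + 4·4 + 5)/6 = 24/6 = 4; σ²_Supplier sourcing = ((5−3)/6)² = 0.111
te_Pilot run = (2 + 4·4 + 6)/6 = 24/6 = 4; σ²_Pilot run = ((6−2)/6)² = 0.444
te_QA = (12 + 4·14 + 22)/6 = 90/6 = 15; σ²_QA = ((22−12)/6)² = 2.778
te_Packaging design = (3 + 4·6 + 15)/6 = 42/6 = 7; σ²_Packaging design = ((15−3)/6)² = 4.000
te_Regulatory filing = (6 + 4·11 + 16)/6 = 66/6 = 11; σ²_Regulatory filing = ((16−6)/6)² = 2.778

Forward pass:
ES_Tooling = 0; EF_Tooling = 10
ES_Supplier sourcing = 0; EF_Supplier sourcing = 4
ES_Pilot run = 0; EF_Pilot run = 4
ES_QA = 4; EF_QA = 4+15 = 19
ES_Packaging design = 4; EF_Packaging design = 4+7 = 11
ES_Regulatory filing = max(EF_Tooling=10, EF_Pilot run=4, EF_QA=19, EF_Packaging design=11) = 19; EF_Regulatory filing = 19+11 = 30
Expected project duration μ = 30 weeks. Critical path: Supplier sourcing → QA → Regulatory filing.

Variance along critical path = 0.111 + 2.778 + 2.778 = 5.667; σ = √5.667 = 2.380 weeks.
Z = (35 − 30) / 2.380 = 2.100
P(T ≤ 35) = Φ(2.100) ≈ 0.982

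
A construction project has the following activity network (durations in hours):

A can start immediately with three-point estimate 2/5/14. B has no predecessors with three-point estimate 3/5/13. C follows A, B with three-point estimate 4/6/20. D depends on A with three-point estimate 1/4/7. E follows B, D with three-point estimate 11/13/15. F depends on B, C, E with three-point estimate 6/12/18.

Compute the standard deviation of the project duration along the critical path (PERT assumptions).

3.07 hours

te_A = (2 + 4·5 + 14)/6 = 36/6 = 6; σ²_A = ((14−2)/6)² = 4.000
te_B = (3 + 4·5 + 13)/6 = 36/6 = 6; σ²_B = ((13−3)/6)² = 2.778
te_C = (4 + 4·6 + 20)/6 = 48/6 = 8; σ²_C = ((20−4)/6)² = 7.111
te_D = (1 + 4·4 + 7)/6 = 24/6 = 4; σ²_D = ((7−1)/6)² = 1.000
te_E = (11 + 4·13 + 15)/6 = 78/6 = 13; σ²_E = ((15−11)/6)² = 0.444
te_F = (6 + 4·12 + 18)/6 = 72/6 = 12; σ²_F = ((18−6)/6)² = 4.000

Forward pass:
ES_A = 0; EF_A = 6
ES_B = 0; EF_B = 6
ES_C = max(EF_A=6, EF_B=6) = 6; EF_C = 6+8 = 14
ES_D = 6; EF_D = 6+4 = 10
ES_E = max(EF_B=6, EF_D=10) = 10; EF_E = 10+13 = 23
ES_F = max(EF_B=6, EF_C=14, EF_E=23) = 23; EF_F = 23+12 = 35
Expected project duration μ = 35 hours. Critical path: A → D → E → F.

Variance along critical path = 4.000 + 1.000 + 0.444 + 4.000 = 9.444
σ = √9.444 = 3.073 hours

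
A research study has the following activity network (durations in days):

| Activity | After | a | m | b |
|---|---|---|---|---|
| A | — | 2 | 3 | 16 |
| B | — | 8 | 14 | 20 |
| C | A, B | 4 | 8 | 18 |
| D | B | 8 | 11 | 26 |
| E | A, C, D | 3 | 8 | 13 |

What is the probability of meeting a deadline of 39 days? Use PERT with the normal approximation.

te_A = (2 + 4·3 + 16)/6 = 30/6 = 5; σ²_A = ((16−2)/6)² = 5.444
te_B = (8 + 4·14 + 20)/6 = 84/6 = 14; σ²_B = ((20−8)/6)² = 4.000
te_C = (4 + 4·8 + 18)/6 = 54/6 = 9; σ²_C = ((18−4)/6)² = 5.444
te_D = (8 + 4·11 + 26)/6 = 78/6 = 13; σ²_D = ((26−8)/6)² = 9.000
te_E = (3 + 4·8 + 13)/6 = 48/6 = 8; σ²_E = ((13−3)/6)² = 2.778

Forward pass:
ES_A = 0; EF_A = 5
ES_B = 0; EF_B = 14
ES_C = max(EF_A=5, EF_B=14) = 14; EF_C = 14+9 = 23
ES_D = 14; EF_D = 14+13 = 27
ES_E = max(EF_A=5, EF_C=23, EF_D=27) = 27; EF_E = 27+8 = 35
Expected project duration μ = 35 days. Critical path: B → D → E.

Variance along critical path = 4.000 + 9.000 + 2.778 = 15.778; σ = √15.778 = 3.972 days.
Z = (39 − 35) / 3.972 = 1.007
P(T ≤ 39) = Φ(1.007) ≈ 0.843

0.843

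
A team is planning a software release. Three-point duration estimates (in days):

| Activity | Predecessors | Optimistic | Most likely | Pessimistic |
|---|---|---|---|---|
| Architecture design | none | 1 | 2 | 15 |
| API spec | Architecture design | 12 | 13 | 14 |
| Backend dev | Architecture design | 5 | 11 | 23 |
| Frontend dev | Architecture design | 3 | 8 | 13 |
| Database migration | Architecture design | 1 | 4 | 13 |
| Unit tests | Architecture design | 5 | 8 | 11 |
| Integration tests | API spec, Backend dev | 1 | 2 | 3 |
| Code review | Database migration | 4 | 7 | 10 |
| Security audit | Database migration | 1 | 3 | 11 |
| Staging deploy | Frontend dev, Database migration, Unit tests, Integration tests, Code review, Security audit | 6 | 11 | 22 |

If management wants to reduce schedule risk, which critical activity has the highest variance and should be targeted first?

Staging deploy

te_Architecture design = (1 + 4·2 + 15)/6 = 24/6 = 4; σ²_Architecture design = ((15−1)/6)² = 5.444
te_API spec = (12 + 4·13 + 14)/6 = 78/6 = 13; σ²_API spec = ((14−12)/6)² = 0.111
te_Backend dev = (5 + 4·11 + 23)/6 = 72/6 = 12; σ²_Backend dev = ((23−5)/6)² = 9.000
te_Frontend dev = (3 + 4·8 + 13)/6 = 48/6 = 8; σ²_Frontend dev = ((13−3)/6)² = 2.778
te_Database migration = (1 + 4·4 + 13)/6 = 30/6 = 5; σ²_Database migration = ((13−1)/6)² = 4.000
te_Unit tests = (5 + 4·8 + 11)/6 = 48/6 = 8; σ²_Unit tests = ((11−5)/6)² = 1.000
te_Integration tests = (1 + 4·2 + 3)/6 = 12/6 = 2; σ²_Integration tests = ((3−1)/6)² = 0.111
te_Code review = (4 + 4·7 + 10)/6 = 42/6 = 7; σ²_Code review = ((10−4)/6)² = 1.000
te_Security audit = (1 + 4·3 + 11)/6 = 24/6 = 4; σ²_Security audit = ((11−1)/6)² = 2.778
te_Staging deploy = (6 + 4·11 + 22)/6 = 72/6 = 12; σ²_Staging deploy = ((22−6)/6)² = 7.111

Forward pass:
ES_Architecture design = 0; EF_Architecture design = 4
ES_API spec = 4; EF_API spec = 4+13 = 17
ES_Backend dev = 4; EF_Backend dev = 4+12 = 16
ES_Frontend dev = 4; EF_Frontend dev = 4+8 = 12
ES_Database migration = 4; EF_Database migration = 4+5 = 9
ES_Unit tests = 4; EF_Unit tests = 4+8 = 12
ES_Integration tests = max(EF_API spec=17, EF_Backend dev=16) = 17; EF_Integration tests = 17+2 = 19
ES_Code review = 9; EF_Code review = 9+7 = 16
ES_Security audit = 9; EF_Security audit = 9+4 = 13
ES_Staging deploy = max(EF_Frontend dev=12, EF_Database migration=9, EF_Unit tests=12, EF_Integration tests=19, EF_Code review=16, EF_Security audit=13) = 19; EF_Staging deploy = 19+12 = 31
Expected project duration μ = 31 days. Critical path: Architecture design → API spec → Integration tests → Staging deploy.

Variances on critical path: σ²_Architecture design=5.444, σ²_API spec=0.111, σ²_Integration tests=0.111, σ²_Staging deploy=7.111.
Largest is σ²_Staging deploy = 7.111.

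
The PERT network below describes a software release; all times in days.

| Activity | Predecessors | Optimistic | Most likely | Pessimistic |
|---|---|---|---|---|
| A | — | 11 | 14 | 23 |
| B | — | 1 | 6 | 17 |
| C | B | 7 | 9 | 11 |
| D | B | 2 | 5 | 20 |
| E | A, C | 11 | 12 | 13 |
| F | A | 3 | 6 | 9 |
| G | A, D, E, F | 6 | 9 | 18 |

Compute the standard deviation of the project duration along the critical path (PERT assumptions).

te_A = (11 + 4·14 + 23)/6 = 90/6 = 15; σ²_A = ((23−11)/6)² = 4.000
te_B = (1 + 4·6 + 17)/6 = 42/6 = 7; σ²_B = ((17−1)/6)² = 7.111
te_C = (7 + 4·9 + 11)/6 = 54/6 = 9; σ²_C = ((11−7)/6)² = 0.444
te_D = (2 + 4·5 + 20)/6 = 42/6 = 7; σ²_D = ((20−2)/6)² = 9.000
te_E = (11 + 4·12 + 13)/6 = 72/6 = 12; σ²_E = ((13−11)/6)² = 0.111
te_F = (3 + 4·6 + 9)/6 = 36/6 = 6; σ²_F = ((9−3)/6)² = 1.000
te_G = (6 + 4·9 + 18)/6 = 60/6 = 10; σ²_G = ((18−6)/6)² = 4.000

Forward pass:
ES_A = 0; EF_A = 15
ES_B = 0; EF_B = 7
ES_C = 7; EF_C = 7+9 = 16
ES_D = 7; EF_D = 7+7 = 14
ES_E = max(EF_A=15, EF_C=16) = 16; EF_E = 16+12 = 28
ES_F = 15; EF_F = 15+6 = 21
ES_G = max(EF_A=15, EF_D=14, EF_E=28, EF_F=21) = 28; EF_G = 28+10 = 38
Expected project duration μ = 38 days. Critical path: B → C → E → G.

Variance along critical path = 7.111 + 0.444 + 0.111 + 4.000 = 11.667
σ = √11.667 = 3.416 days

3.42 days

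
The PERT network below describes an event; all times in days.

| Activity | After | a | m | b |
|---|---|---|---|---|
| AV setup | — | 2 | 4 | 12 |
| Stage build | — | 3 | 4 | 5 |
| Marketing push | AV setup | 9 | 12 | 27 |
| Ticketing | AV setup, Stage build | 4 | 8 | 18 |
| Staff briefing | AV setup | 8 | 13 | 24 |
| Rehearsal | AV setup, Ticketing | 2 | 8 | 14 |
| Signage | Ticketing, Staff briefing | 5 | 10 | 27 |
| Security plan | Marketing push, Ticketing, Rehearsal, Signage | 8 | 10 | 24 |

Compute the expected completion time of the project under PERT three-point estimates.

te_AV setup = (2 + 4·4 + 12)/6 = 30/6 = 5
te_Stage build = (3 + 4·4 + 5)/6 = 24/6 = 4
te_Marketing push = (9 + 4·12 + 27)/6 = 84/6 = 14
te_Ticketing = (4 + 4·8 + 18)/6 = 54/6 = 9
te_Staff briefing = (8 + 4·13 + 24)/6 = 84/6 = 14
te_Rehearsal = (2 + 4·8 + 14)/6 = 48/6 = 8
te_Signage = (5 + 4·10 + 27)/6 = 72/6 = 12
te_Security plan = (8 + 4·10 + 24)/6 = 72/6 = 12

Forward pass:
ES_AV setup = 0; EF_AV setup = 5
ES_Stage build = 0; EF_Stage build = 4
ES_Marketing push = 5; EF_Marketing push = 5+14 = 19
ES_Ticketing = max(EF_AV setup=5, EF_Stage build=4) = 5; EF_Ticketing = 5+9 = 14
ES_Staff briefing = 5; EF_Staff briefing = 5+14 = 19
ES_Rehearsal = max(EF_AV setup=5, EF_Ticketing=14) = 14; EF_Rehearsal = 14+8 = 22
ES_Signage = max(EF_Ticketing=14, EF_Staff briefing=19) = 19; EF_Signage = 19+12 = 31
ES_Security plan = max(EF_Marketing push=19, EF_Ticketing=14, EF_Rehearsal=22, EF_Signage=31) = 31; EF_Security plan = 31+12 = 43
Expected project duration μ = 43 days. Critical path: AV setup → Staff briefing → Signage → Security plan.

43 days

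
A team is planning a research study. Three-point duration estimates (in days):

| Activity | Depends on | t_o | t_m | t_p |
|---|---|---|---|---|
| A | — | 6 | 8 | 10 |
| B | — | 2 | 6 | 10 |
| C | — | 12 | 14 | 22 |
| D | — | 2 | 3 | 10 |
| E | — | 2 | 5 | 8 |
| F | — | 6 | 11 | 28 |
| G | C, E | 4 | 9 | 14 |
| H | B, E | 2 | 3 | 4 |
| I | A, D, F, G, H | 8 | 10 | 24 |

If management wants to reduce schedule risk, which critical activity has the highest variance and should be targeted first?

I

te_A = (6 + 4·8 + 10)/6 = 48/6 = 8; σ²_A = ((10−6)/6)² = 0.444
te_B = (2 + 4·6 + 10)/6 = 36/6 = 6; σ²_B = ((10−2)/6)² = 1.778
te_C = (12 + 4·14 + 22)/6 = 90/6 = 15; σ²_C = ((22−12)/6)² = 2.778
te_D = (2 + 4·3 + 10)/6 = 24/6 = 4; σ²_D = ((10−2)/6)² = 1.778
te_E = (2 + 4·5 + 8)/6 = 30/6 = 5; σ²_E = ((8−2)/6)² = 1.000
te_F = (6 + 4·11 + 28)/6 = 78/6 = 13; σ²_F = ((28−6)/6)² = 13.444
te_G = (4 + 4·9 + 14)/6 = 54/6 = 9; σ²_G = ((14−4)/6)² = 2.778
te_H = (2 + 4·3 + 4)/6 = 18/6 = 3; σ²_H = ((4−2)/6)² = 0.111
te_I = (8 + 4·10 + 24)/6 = 72/6 = 12; σ²_I = ((24−8)/6)² = 7.111

Forward pass:
ES_A = 0; EF_A = 8
ES_B = 0; EF_B = 6
ES_C = 0; EF_C = 15
ES_D = 0; EF_D = 4
ES_E = 0; EF_E = 5
ES_F = 0; EF_F = 13
ES_G = max(EF_C=15, EF_E=5) = 15; EF_G = 15+9 = 24
ES_H = max(EF_B=6, EF_E=5) = 6; EF_H = 6+3 = 9
ES_I = max(EF_A=8, EF_D=4, EF_F=13, EF_G=24, EF_H=9) = 24; EF_I = 24+12 = 36
Expected project duration μ = 36 days. Critical path: C → G → I.

Variances on critical path: σ²_C=2.778, σ²_G=2.778, σ²_I=7.111.
Largest is σ²_I = 7.111.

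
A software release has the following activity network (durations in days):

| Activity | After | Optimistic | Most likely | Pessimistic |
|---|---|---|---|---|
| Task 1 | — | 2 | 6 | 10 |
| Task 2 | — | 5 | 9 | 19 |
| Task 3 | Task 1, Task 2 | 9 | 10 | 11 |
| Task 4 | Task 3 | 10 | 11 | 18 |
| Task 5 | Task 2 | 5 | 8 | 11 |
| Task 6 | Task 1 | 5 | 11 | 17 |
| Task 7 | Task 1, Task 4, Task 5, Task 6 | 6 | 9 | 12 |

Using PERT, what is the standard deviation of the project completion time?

2.89 days

te_Task 1 = (2 + 4·6 + 10)/6 = 36/6 = 6; σ²_Task 1 = ((10−2)/6)² = 1.778
te_Task 2 = (5 + 4·9 + 19)/6 = 60/6 = 10; σ²_Task 2 = ((19−5)/6)² = 5.444
te_Task 3 = (9 + 4·10 + 11)/6 = 60/6 = 10; σ²_Task 3 = ((11−9)/6)² = 0.111
te_Task 4 = (10 + 4·11 + 18)/6 = 72/6 = 12; σ²_Task 4 = ((18−10)/6)² = 1.778
te_Task 5 = (5 + 4·8 + 11)/6 = 48/6 = 8; σ²_Task 5 = ((11−5)/6)² = 1.000
te_Task 6 = (5 + 4·11 + 17)/6 = 66/6 = 11; σ²_Task 6 = ((17−5)/6)² = 4.000
te_Task 7 = (6 + 4·9 + 12)/6 = 54/6 = 9; σ²_Task 7 = ((12−6)/6)² = 1.000

Forward pass:
ES_Task 1 = 0; EF_Task 1 = 6
ES_Task 2 = 0; EF_Task 2 = 10
ES_Task 3 = max(EF_Task 1=6, EF_Task 2=10) = 10; EF_Task 3 = 10+10 = 20
ES_Task 4 = 20; EF_Task 4 = 20+12 = 32
ES_Task 5 = 10; EF_Task 5 = 10+8 = 18
ES_Task 6 = 6; EF_Task 6 = 6+11 = 17
ES_Task 7 = max(EF_Task 1=6, EF_Task 4=32, EF_Task 5=18, EF_Task 6=17) = 32; EF_Task 7 = 32+9 = 41
Expected project duration μ = 41 days. Critical path: Task 2 → Task 3 → Task 4 → Task 7.

Variance along critical path = 5.444 + 0.111 + 1.778 + 1.000 = 8.333
σ = √8.333 = 2.887 days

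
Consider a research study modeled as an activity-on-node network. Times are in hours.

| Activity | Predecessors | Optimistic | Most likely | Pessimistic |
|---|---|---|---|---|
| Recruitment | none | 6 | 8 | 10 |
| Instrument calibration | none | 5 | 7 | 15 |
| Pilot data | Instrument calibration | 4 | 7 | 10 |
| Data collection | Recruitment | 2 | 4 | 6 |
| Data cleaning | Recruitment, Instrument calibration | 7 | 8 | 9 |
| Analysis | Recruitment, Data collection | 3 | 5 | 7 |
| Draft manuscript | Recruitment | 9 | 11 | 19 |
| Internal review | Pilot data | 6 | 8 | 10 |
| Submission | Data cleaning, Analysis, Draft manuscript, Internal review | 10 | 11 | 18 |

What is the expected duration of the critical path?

35 hours

te_Recruitment = (6 + 4·8 + 10)/6 = 48/6 = 8
te_Instrument calibration = (5 + 4·7 + 15)/6 = 48/6 = 8
te_Pilot data = (4 + 4·7 + 10)/6 = 42/6 = 7
te_Data collection = (2 + 4·4 + 6)/6 = 24/6 = 4
te_Data cleaning = (7 + 4·8 + 9)/6 = 48/6 = 8
te_Analysis = (3 + 4·5 + 7)/6 = 30/6 = 5
te_Draft manuscript = (9 + 4·11 + 19)/6 = 72/6 = 12
te_Internal review = (6 + 4·8 + 10)/6 = 48/6 = 8
te_Submission = (10 + 4·11 + 18)/6 = 72/6 = 12

Forward pass:
ES_Recruitment = 0; EF_Recruitment = 8
ES_Instrument calibration = 0; EF_Instrument calibration = 8
ES_Pilot data = 8; EF_Pilot data = 8+7 = 15
ES_Data collection = 8; EF_Data collection = 8+4 = 12
ES_Data cleaning = max(EF_Recruitment=8, EF_Instrument calibration=8) = 8; EF_Data cleaning = 8+8 = 16
ES_Analysis = max(EF_Recruitment=8, EF_Data collection=12) = 12; EF_Analysis = 12+5 = 17
ES_Draft manuscript = 8; EF_Draft manuscript = 8+12 = 20
ES_Internal review = 15; EF_Internal review = 15+8 = 23
ES_Submission = max(EF_Data cleaning=16, EF_Analysis=17, EF_Draft manuscript=20, EF_Internal review=23) = 23; EF_Submission = 23+12 = 35
Expected project duration μ = 35 hours. Critical path: Instrument calibration → Pilot data → Internal review → Submission.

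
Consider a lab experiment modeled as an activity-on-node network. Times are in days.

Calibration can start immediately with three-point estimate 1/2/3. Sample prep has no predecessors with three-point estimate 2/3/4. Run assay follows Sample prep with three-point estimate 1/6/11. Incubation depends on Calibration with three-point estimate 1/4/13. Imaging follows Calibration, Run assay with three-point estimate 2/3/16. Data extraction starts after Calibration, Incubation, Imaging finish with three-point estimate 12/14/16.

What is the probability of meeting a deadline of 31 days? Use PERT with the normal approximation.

te_Calibration = (1 + 4·2 + 3)/6 = 12/6 = 2; σ²_Calibration = ((3−1)/6)² = 0.111
te_Sample prep = (2 + 4·3 + 4)/6 = 18/6 = 3; σ²_Sample prep = ((4−2)/6)² = 0.111
te_Run assay = (1 + 4·6 + 11)/6 = 36/6 = 6; σ²_Run assay = ((11−1)/6)² = 2.778
te_Incubation = (1 + 4·4 + 13)/6 = 30/6 = 5; σ²_Incubation = ((13−1)/6)² = 4.000
te_Imaging = (2 + 4·3 + 16)/6 = 30/6 = 5; σ²_Imaging = ((16−2)/6)² = 5.444
te_Data extraction = (12 + 4·14 + 16)/6 = 84/6 = 14; σ²_Data extraction = ((16−12)/6)² = 0.444

Forward pass:
ES_Calibration = 0; EF_Calibration = 2
ES_Sample prep = 0; EF_Sample prep = 3
ES_Run assay = 3; EF_Run assay = 3+6 = 9
ES_Incubation = 2; EF_Incubation = 2+5 = 7
ES_Imaging = max(EF_Calibration=2, EF_Run assay=9) = 9; EF_Imaging = 9+5 = 14
ES_Data extraction = max(EF_Calibration=2, EF_Incubation=7, EF_Imaging=14) = 14; EF_Data extraction = 14+14 = 28
Expected project duration μ = 28 days. Critical path: Sample prep → Run assay → Imaging → Data extraction.

Variance along critical path = 0.111 + 2.778 + 5.444 + 0.444 = 8.778; σ = √8.778 = 2.963 days.
Z = (31 − 28) / 2.963 = 1.013
P(T ≤ 31) = Φ(1.013) ≈ 0.844

0.844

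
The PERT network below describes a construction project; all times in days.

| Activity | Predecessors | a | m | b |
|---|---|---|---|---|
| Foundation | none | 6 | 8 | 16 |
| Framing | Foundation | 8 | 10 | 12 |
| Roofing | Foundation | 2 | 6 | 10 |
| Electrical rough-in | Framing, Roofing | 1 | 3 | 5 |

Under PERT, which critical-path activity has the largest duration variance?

Foundation

te_Foundation = (6 + 4·8 + 16)/6 = 54/6 = 9; σ²_Foundation = ((16−6)/6)² = 2.778
te_Framing = (8 + 4·10 + 12)/6 = 60/6 = 10; σ²_Framing = ((12−8)/6)² = 0.444
te_Roofing = (2 + 4·6 + 10)/6 = 36/6 = 6; σ²_Roofing = ((10−2)/6)² = 1.778
te_Electrical rough-in = (1 + 4·3 + 5)/6 = 18/6 = 3; σ²_Electrical rough-in = ((5−1)/6)² = 0.444

Forward pass:
ES_Foundation = 0; EF_Foundation = 9
ES_Framing = 9; EF_Framing = 9+10 = 19
ES_Roofing = 9; EF_Roofing = 9+6 = 15
ES_Electrical rough-in = max(EF_Framing=19, EF_Roofing=15) = 19; EF_Electrical rough-in = 19+3 = 22
Expected project duration μ = 22 days. Critical path: Foundation → Framing → Electrical rough-in.

Variances on critical path: σ²_Foundation=2.778, σ²_Framing=0.444, σ²_Electrical rough-in=0.444.
Largest is σ²_Foundation = 2.778.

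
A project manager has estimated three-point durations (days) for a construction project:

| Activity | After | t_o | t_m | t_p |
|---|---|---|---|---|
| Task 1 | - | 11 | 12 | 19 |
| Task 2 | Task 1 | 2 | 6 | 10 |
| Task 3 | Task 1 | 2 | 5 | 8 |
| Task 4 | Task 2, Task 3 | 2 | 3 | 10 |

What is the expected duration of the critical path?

te_Task 1 = (11 + 4·12 + 19)/6 = 78/6 = 13
te_Task 2 = (2 + 4·6 + 10)/6 = 36/6 = 6
te_Task 3 = (2 + 4·5 + 8)/6 = 30/6 = 5
te_Task 4 = (2 + 4·3 + 10)/6 = 24/6 = 4

Forward pass:
ES_Task 1 = 0; EF_Task 1 = 13
ES_Task 2 = 13; EF_Task 2 = 13+6 = 19
ES_Task 3 = 13; EF_Task 3 = 13+5 = 18
ES_Task 4 = max(EF_Task 2=19, EF_Task 3=18) = 19; EF_Task 4 = 19+4 = 23
Expected project duration μ = 23 days. Critical path: Task 1 → Task 2 → Task 4.

23 days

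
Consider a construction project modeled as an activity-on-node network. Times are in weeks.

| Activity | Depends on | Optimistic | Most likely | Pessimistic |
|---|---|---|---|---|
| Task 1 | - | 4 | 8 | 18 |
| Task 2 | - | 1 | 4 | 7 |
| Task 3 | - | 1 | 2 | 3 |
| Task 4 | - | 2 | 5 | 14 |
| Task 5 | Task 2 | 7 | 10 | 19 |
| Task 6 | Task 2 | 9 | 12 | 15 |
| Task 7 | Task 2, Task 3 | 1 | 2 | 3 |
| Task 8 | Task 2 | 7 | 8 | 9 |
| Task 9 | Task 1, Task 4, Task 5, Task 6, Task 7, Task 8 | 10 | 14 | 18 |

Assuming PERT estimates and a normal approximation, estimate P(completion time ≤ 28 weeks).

te_Task 1 = (4 + 4·8 + 18)/6 = 54/6 = 9; σ²_Task 1 = ((18−4)/6)² = 5.444
te_Task 2 = (1 + 4·4 + 7)/6 = 24/6 = 4; σ²_Task 2 = ((7−1)/6)² = 1.000
te_Task 3 = (1 + 4·2 + 3)/6 = 12/6 = 2; σ²_Task 3 = ((3−1)/6)² = 0.111
te_Task 4 = (2 + 4·5 + 14)/6 = 36/6 = 6; σ²_Task 4 = ((14−2)/6)² = 4.000
te_Task 5 = (7 + 4·10 + 19)/6 = 66/6 = 11; σ²_Task 5 = ((19−7)/6)² = 4.000
te_Task 6 = (9 + 4·12 + 15)/6 = 72/6 = 12; σ²_Task 6 = ((15−9)/6)² = 1.000
te_Task 7 = (1 + 4·2 + 3)/6 = 12/6 = 2; σ²_Task 7 = ((3−1)/6)² = 0.111
te_Task 8 = (7 + 4·8 + 9)/6 = 48/6 = 8; σ²_Task 8 = ((9−7)/6)² = 0.111
te_Task 9 = (10 + 4·14 + 18)/6 = 84/6 = 14; σ²_Task 9 = ((18−10)/6)² = 1.778

Forward pass:
ES_Task 1 = 0; EF_Task 1 = 9
ES_Task 2 = 0; EF_Task 2 = 4
ES_Task 3 = 0; EF_Task 3 = 2
ES_Task 4 = 0; EF_Task 4 = 6
ES_Task 5 = 4; EF_Task 5 = 4+11 = 15
ES_Task 6 = 4; EF_Task 6 = 4+12 = 16
ES_Task 7 = max(EF_Task 2=4, EF_Task 3=2) = 4; EF_Task 7 = 4+2 = 6
ES_Task 8 = 4; EF_Task 8 = 4+8 = 12
ES_Task 9 = max(EF_Task 1=9, EF_Task 4=6, EF_Task 5=15, EF_Task 6=16, EF_Task 7=6, EF_Task 8=12) = 16; EF_Task 9 = 16+14 = 30
Expected project duration μ = 30 weeks. Critical path: Task 2 → Task 6 → Task 9.

Variance along critical path = 1.000 + 1.000 + 1.778 = 3.778; σ = √3.778 = 1.944 weeks.
Z = (28 − 30) / 1.944 = -1.029
P(T ≤ 28) = Φ(-1.029) ≈ 0.152

0.152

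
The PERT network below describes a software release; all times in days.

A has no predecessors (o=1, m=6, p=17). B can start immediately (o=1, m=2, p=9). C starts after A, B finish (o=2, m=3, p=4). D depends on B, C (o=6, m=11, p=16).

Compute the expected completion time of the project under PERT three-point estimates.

te_A = (1 + 4·6 + 17)/6 = 42/6 = 7
te_B = (1 + 4·2 + 9)/6 = 18/6 = 3
te_C = (2 + 4·3 + 4)/6 = 18/6 = 3
te_D = (6 + 4·11 + 16)/6 = 66/6 = 11

Forward pass:
ES_A = 0; EF_A = 7
ES_B = 0; EF_B = 3
ES_C = max(EF_A=7, EF_B=3) = 7; EF_C = 7+3 = 10
ES_D = max(EF_B=3, EF_C=10) = 10; EF_D = 10+11 = 21
Expected project duration μ = 21 days. Critical path: A → C → D.

21 days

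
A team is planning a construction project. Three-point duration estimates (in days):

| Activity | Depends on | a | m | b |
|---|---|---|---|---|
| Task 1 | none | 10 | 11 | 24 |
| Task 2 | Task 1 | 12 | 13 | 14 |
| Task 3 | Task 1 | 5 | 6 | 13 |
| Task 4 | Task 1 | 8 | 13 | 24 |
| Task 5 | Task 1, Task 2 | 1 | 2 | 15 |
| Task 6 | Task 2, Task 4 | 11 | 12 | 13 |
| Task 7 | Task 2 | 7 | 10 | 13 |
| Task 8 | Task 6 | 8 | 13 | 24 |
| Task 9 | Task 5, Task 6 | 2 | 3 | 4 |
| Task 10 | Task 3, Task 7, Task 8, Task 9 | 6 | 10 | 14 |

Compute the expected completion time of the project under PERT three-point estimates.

63 days

te_Task 1 = (10 + 4·11 + 24)/6 = 78/6 = 13
te_Task 2 = (12 + 4·13 + 14)/6 = 78/6 = 13
te_Task 3 = (5 + 4·6 + 13)/6 = 42/6 = 7
te_Task 4 = (8 + 4·13 + 24)/6 = 84/6 = 14
te_Task 5 = (1 + 4·2 + 15)/6 = 24/6 = 4
te_Task 6 = (11 + 4·12 + 13)/6 = 72/6 = 12
te_Task 7 = (7 + 4·10 + 13)/6 = 60/6 = 10
te_Task 8 = (8 + 4·13 + 24)/6 = 84/6 = 14
te_Task 9 = (2 + 4·3 + 4)/6 = 18/6 = 3
te_Task 10 = (6 + 4·10 + 14)/6 = 60/6 = 10

Forward pass:
ES_Task 1 = 0; EF_Task 1 = 13
ES_Task 2 = 13; EF_Task 2 = 13+13 = 26
ES_Task 3 = 13; EF_Task 3 = 13+7 = 20
ES_Task 4 = 13; EF_Task 4 = 13+14 = 27
ES_Task 5 = max(EF_Task 1=13, EF_Task 2=26) = 26; EF_Task 5 = 26+4 = 30
ES_Task 6 = max(EF_Task 2=26, EF_Task 4=27) = 27; EF_Task 6 = 27+12 = 39
ES_Task 7 = 26; EF_Task 7 = 26+10 = 36
ES_Task 8 = 39; EF_Task 8 = 39+14 = 53
ES_Task 9 = max(EF_Task 5=30, EF_Task 6=39) = 39; EF_Task 9 = 39+3 = 42
ES_Task 10 = max(EF_Task 3=20, EF_Task 7=36, EF_Task 8=53, EF_Task 9=42) = 53; EF_Task 10 = 53+10 = 63
Expected project duration μ = 63 days. Critical path: Task 1 → Task 4 → Task 6 → Task 8 → Task 10.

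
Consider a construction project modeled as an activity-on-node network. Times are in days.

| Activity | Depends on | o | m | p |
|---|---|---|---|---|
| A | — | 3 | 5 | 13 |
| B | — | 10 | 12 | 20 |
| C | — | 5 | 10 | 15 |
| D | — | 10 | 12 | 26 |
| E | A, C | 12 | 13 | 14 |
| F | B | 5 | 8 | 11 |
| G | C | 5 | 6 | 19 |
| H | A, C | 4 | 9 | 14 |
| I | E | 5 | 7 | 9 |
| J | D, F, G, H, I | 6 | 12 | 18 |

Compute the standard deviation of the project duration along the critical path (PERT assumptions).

2.71 days

te_A = (3 + 4·5 + 13)/6 = 36/6 = 6; σ²_A = ((13−3)/6)² = 2.778
te_B = (10 + 4·12 + 20)/6 = 78/6 = 13; σ²_B = ((20−10)/6)² = 2.778
te_C = (5 + 4·10 + 15)/6 = 60/6 = 10; σ²_C = ((15−5)/6)² = 2.778
te_D = (10 + 4·12 + 26)/6 = 84/6 = 14; σ²_D = ((26−10)/6)² = 7.111
te_E = (12 + 4·13 + 14)/6 = 78/6 = 13; σ²_E = ((14−12)/6)² = 0.111
te_F = (5 + 4·8 + 11)/6 = 48/6 = 8; σ²_F = ((11−5)/6)² = 1.000
te_G = (5 + 4·6 + 19)/6 = 48/6 = 8; σ²_G = ((19−5)/6)² = 5.444
te_H = (4 + 4·9 + 14)/6 = 54/6 = 9; σ²_H = ((14−4)/6)² = 2.778
te_I = (5 + 4·7 + 9)/6 = 42/6 = 7; σ²_I = ((9−5)/6)² = 0.444
te_J = (6 + 4·12 + 18)/6 = 72/6 = 12; σ²_J = ((18−6)/6)² = 4.000

Forward pass:
ES_A = 0; EF_A = 6
ES_B = 0; EF_B = 13
ES_C = 0; EF_C = 10
ES_D = 0; EF_D = 14
ES_E = max(EF_A=6, EF_C=10) = 10; EF_E = 10+13 = 23
ES_F = 13; EF_F = 13+8 = 21
ES_G = 10; EF_G = 10+8 = 18
ES_H = max(EF_A=6, EF_C=10) = 10; EF_H = 10+9 = 19
ES_I = 23; EF_I = 23+7 = 30
ES_J = max(EF_D=14, EF_F=21, EF_G=18, EF_H=19, EF_I=30) = 30; EF_J = 30+12 = 42
Expected project duration μ = 42 days. Critical path: C → E → I → J.

Variance along critical path = 2.778 + 0.111 + 0.444 + 4.000 = 7.333
σ = √7.333 = 2.708 days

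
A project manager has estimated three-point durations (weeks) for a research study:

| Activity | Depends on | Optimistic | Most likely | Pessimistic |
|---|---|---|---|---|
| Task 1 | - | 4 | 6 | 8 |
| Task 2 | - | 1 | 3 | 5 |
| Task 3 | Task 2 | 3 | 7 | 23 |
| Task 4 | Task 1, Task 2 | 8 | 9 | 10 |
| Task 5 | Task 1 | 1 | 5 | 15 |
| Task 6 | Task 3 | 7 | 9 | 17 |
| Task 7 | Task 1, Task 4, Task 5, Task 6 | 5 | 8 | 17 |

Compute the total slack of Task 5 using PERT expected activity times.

10 weeks

te_Task 1 = (4 + 4·6 + 8)/6 = 36/6 = 6
te_Task 2 = (1 + 4·3 + 5)/6 = 18/6 = 3
te_Task 3 = (3 + 4·7 + 23)/6 = 54/6 = 9
te_Task 4 = (8 + 4·9 + 10)/6 = 54/6 = 9
te_Task 5 = (1 + 4·5 + 15)/6 = 36/6 = 6
te_Task 6 = (7 + 4·9 + 17)/6 = 60/6 = 10
te_Task 7 = (5 + 4·8 + 17)/6 = 54/6 = 9

Forward pass:
ES_Task 1 = 0; EF_Task 1 = 6
ES_Task 2 = 0; EF_Task 2 = 3
ES_Task 3 = 3; EF_Task 3 = 3+9 = 12
ES_Task 4 = max(EF_Task 1=6, EF_Task 2=3) = 6; EF_Task 4 = 6+9 = 15
ES_Task 5 = 6; EF_Task 5 = 6+6 = 12
ES_Task 6 = 12; EF_Task 6 = 12+10 = 22
ES_Task 7 = max(EF_Task 1=6, EF_Task 4=15, EF_Task 5=12, EF_Task 6=22) = 22; EF_Task 7 = 22+9 = 31
Expected project duration μ = 31 weeks. Critical path: Task 2 → Task 3 → Task 6 → Task 7.

Backward pass:
LF_Task 7 = 31; LS_Task 7 = 31−9 = 22
LF_Task 6 = LS_Task 7 = 22; LS_Task 6 = 22−10 = 12
LF_Task 5 = LS_Task 7 = 22; LS_Task 5 = 22−6 = 16
LF_Task 4 = LS_Task 7 = 22; LS_Task 4 = 22−9 = 13
LF_Task 3 = LS_Task 6 = 12; LS_Task 3 = 12−9 = 3
LF_Task 2 = min(LS_Task 3=3, LS_Task 4=13) = 3; LS_Task 2 = 3−3 = 0
LF_Task 1 = min(LS_Task 4=13, LS_Task 5=16, LS_Task 7=22) = 13; LS_Task 1 = 13−6 = 7
Slack_Task 5 = LS_Task 5 − ES_Task 5 = 16 − 6 = 10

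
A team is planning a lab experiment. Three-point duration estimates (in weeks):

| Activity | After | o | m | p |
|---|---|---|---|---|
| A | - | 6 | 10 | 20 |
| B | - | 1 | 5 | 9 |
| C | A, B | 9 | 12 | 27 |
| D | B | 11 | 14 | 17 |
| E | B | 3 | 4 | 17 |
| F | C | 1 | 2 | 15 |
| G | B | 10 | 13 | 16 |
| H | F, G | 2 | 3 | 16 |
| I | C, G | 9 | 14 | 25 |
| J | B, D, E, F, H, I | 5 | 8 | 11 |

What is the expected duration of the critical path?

te_A = (6 + 4·10 + 20)/6 = 66/6 = 11
te_B = (1 + 4·5 + 9)/6 = 30/6 = 5
te_C = (9 + 4·12 + 27)/6 = 84/6 = 14
te_D = (11 + 4·14 + 17)/6 = 84/6 = 14
te_E = (3 + 4·4 + 17)/6 = 36/6 = 6
te_F = (1 + 4·2 + 15)/6 = 24/6 = 4
te_G = (10 + 4·13 + 16)/6 = 78/6 = 13
te_H = (2 + 4·3 + 16)/6 = 30/6 = 5
te_I = (9 + 4·14 + 25)/6 = 90/6 = 15
te_J = (5 + 4·8 + 11)/6 = 48/6 = 8

Forward pass:
ES_A = 0; EF_A = 11
ES_B = 0; EF_B = 5
ES_C = max(EF_A=11, EF_B=5) = 11; EF_C = 11+14 = 25
ES_D = 5; EF_D = 5+14 = 19
ES_E = 5; EF_E = 5+6 = 11
ES_F = 25; EF_F = 25+4 = 29
ES_G = 5; EF_G = 5+13 = 18
ES_H = max(EF_F=29, EF_G=18) = 29; EF_H = 29+5 = 34
ES_I = max(EF_C=25, EF_G=18) = 25; EF_I = 25+15 = 40
ES_J = max(EF_B=5, EF_D=19, EF_E=11, EF_F=29, EF_H=34, EF_I=40) = 40; EF_J = 40+8 = 48
Expected project duration μ = 48 weeks. Critical path: A → C → I → J.

48 weeks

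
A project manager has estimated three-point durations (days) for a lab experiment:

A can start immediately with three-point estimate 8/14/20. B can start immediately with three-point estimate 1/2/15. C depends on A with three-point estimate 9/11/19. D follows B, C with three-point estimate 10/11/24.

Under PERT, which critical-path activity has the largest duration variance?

D

te_A = (8 + 4·14 + 20)/6 = 84/6 = 14; σ²_A = ((20−8)/6)² = 4.000
te_B = (1 + 4·2 + 15)/6 = 24/6 = 4; σ²_B = ((15−1)/6)² = 5.444
te_C = (9 + 4·11 + 19)/6 = 72/6 = 12; σ²_C = ((19−9)/6)² = 2.778
te_D = (10 + 4·11 + 24)/6 = 78/6 = 13; σ²_D = ((24−10)/6)² = 5.444

Forward pass:
ES_A = 0; EF_A = 14
ES_B = 0; EF_B = 4
ES_C = 14; EF_C = 14+12 = 26
ES_D = max(EF_B=4, EF_C=26) = 26; EF_D = 26+13 = 39
Expected project duration μ = 39 days. Critical path: A → C → D.

Variances on critical path: σ²_A=4.000, σ²_C=2.778, σ²_D=5.444.
Largest is σ²_D = 5.444.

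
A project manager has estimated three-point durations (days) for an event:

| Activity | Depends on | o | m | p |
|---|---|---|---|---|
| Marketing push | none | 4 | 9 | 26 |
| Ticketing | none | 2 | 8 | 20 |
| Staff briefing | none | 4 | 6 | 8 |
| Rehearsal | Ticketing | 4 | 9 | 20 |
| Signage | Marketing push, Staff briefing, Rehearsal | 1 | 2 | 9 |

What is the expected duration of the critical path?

te_Marketing push = (4 + 4·9 + 26)/6 = 66/6 = 11
te_Ticketing = (2 + 4·8 + 20)/6 = 54/6 = 9
te_Staff briefing = (4 + 4·6 + 8)/6 = 36/6 = 6
te_Rehearsal = (4 + 4·9 + 20)/6 = 60/6 = 10
te_Signage = (1 + 4·2 + 9)/6 = 18/6 = 3

Forward pass:
ES_Marketing push = 0; EF_Marketing push = 11
ES_Ticketing = 0; EF_Ticketing = 9
ES_Staff briefing = 0; EF_Staff briefing = 6
ES_Rehearsal = 9; EF_Rehearsal = 9+10 = 19
ES_Signage = max(EF_Marketing push=11, EF_Staff briefing=6, EF_Rehearsal=19) = 19; EF_Signage = 19+3 = 22
Expected project duration μ = 22 days. Critical path: Ticketing → Rehearsal → Signage.

22 days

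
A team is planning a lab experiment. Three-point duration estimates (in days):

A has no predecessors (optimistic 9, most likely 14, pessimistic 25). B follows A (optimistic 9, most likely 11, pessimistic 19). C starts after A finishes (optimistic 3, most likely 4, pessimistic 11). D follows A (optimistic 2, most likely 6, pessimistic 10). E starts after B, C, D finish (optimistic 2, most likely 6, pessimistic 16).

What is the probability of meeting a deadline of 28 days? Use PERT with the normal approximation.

0.063

te_A = (9 + 4·14 + 25)/6 = 90/6 = 15; σ²_A = ((25−9)/6)² = 7.111
te_B = (9 + 4·11 + 19)/6 = 72/6 = 12; σ²_B = ((19−9)/6)² = 2.778
te_C = (3 + 4·4 + 11)/6 = 30/6 = 5; σ²_C = ((11−3)/6)² = 1.778
te_D = (2 + 4·6 + 10)/6 = 36/6 = 6; σ²_D = ((10−2)/6)² = 1.778
te_E = (2 + 4·6 + 16)/6 = 42/6 = 7; σ²_E = ((16−2)/6)² = 5.444

Forward pass:
ES_A = 0; EF_A = 15
ES_B = 15; EF_B = 15+12 = 27
ES_C = 15; EF_C = 15+5 = 20
ES_D = 15; EF_D = 15+6 = 21
ES_E = max(EF_B=27, EF_C=20, EF_D=21) = 27; EF_E = 27+7 = 34
Expected project duration μ = 34 days. Critical path: A → B → E.

Variance along critical path = 7.111 + 2.778 + 5.444 = 15.333; σ = √15.333 = 3.916 days.
Z = (28 − 34) / 3.916 = -1.532
P(T ≤ 28) = Φ(-1.532) ≈ 0.063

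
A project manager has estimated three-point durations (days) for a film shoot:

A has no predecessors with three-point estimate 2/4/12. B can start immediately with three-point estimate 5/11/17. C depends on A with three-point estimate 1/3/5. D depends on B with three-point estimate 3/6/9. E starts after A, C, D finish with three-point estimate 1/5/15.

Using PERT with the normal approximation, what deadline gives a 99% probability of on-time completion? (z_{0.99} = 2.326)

te_A = (2 + 4·4 + 12)/6 = 30/6 = 5; σ²_A = ((12−2)/6)² = 2.778
te_B = (5 + 4·11 + 17)/6 = 66/6 = 11; σ²_B = ((17−5)/6)² = 4.000
te_C = (1 + 4·3 + 5)/6 = 18/6 = 3; σ²_C = ((5−1)/6)² = 0.444
te_D = (3 + 4·6 + 9)/6 = 36/6 = 6; σ²_D = ((9−3)/6)² = 1.000
te_E = (1 + 4·5 + 15)/6 = 36/6 = 6; σ²_E = ((15−1)/6)² = 5.444

Forward pass:
ES_A = 0; EF_A = 5
ES_B = 0; EF_B = 11
ES_C = 5; EF_C = 5+3 = 8
ES_D = 11; EF_D = 11+6 = 17
ES_E = max(EF_A=5, EF_C=8, EF_D=17) = 17; EF_E = 17+6 = 23
Expected project duration μ = 23 days. Critical path: B → D → E.

Variance along critical path = 4.000 + 1.000 + 5.444 = 10.444; σ = 3.232 days.
D = μ + z·σ = 23 + 2.326·3.232 = 30.5 days

30.5 days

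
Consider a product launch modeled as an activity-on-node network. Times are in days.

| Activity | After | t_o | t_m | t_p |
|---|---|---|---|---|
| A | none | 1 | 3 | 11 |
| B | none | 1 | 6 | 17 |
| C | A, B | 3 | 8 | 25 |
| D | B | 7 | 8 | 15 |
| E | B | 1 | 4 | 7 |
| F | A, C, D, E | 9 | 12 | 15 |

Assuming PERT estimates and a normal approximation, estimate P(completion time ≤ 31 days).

0.667

te_A = (1 + 4·3 + 11)/6 = 24/6 = 4; σ²_A = ((11−1)/6)² = 2.778
te_B = (1 + 4·6 + 17)/6 = 42/6 = 7; σ²_B = ((17−1)/6)² = 7.111
te_C = (3 + 4·8 + 25)/6 = 60/6 = 10; σ²_C = ((25−3)/6)² = 13.444
te_D = (7 + 4·8 + 15)/6 = 54/6 = 9; σ²_D = ((15−7)/6)² = 1.778
te_E = (1 + 4·4 + 7)/6 = 24/6 = 4; σ²_E = ((7−1)/6)² = 1.000
te_F = (9 + 4·12 + 15)/6 = 72/6 = 12; σ²_F = ((15−9)/6)² = 1.000

Forward pass:
ES_A = 0; EF_A = 4
ES_B = 0; EF_B = 7
ES_C = max(EF_A=4, EF_B=7) = 7; EF_C = 7+10 = 17
ES_D = 7; EF_D = 7+9 = 16
ES_E = 7; EF_E = 7+4 = 11
ES_F = max(EF_A=4, EF_C=17, EF_D=16, EF_E=11) = 17; EF_F = 17+12 = 29
Expected project duration μ = 29 days. Critical path: B → C → F.

Variance along critical path = 7.111 + 13.444 + 1.000 = 21.556; σ = √21.556 = 4.643 days.
Z = (31 − 29) / 4.643 = 0.431
P(T ≤ 31) = Φ(0.431) ≈ 0.667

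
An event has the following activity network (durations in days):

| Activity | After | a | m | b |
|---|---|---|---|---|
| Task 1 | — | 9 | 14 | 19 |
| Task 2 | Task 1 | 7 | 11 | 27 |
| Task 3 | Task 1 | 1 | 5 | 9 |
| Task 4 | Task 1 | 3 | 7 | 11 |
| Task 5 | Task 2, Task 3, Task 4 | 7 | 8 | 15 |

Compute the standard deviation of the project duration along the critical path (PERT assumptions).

te_Task 1 = (9 + 4·14 + 19)/6 = 84/6 = 14; σ²_Task 1 = ((19−9)/6)² = 2.778
te_Task 2 = (7 + 4·11 + 27)/6 = 78/6 = 13; σ²_Task 2 = ((27−7)/6)² = 11.111
te_Task 3 = (1 + 4·5 + 9)/6 = 30/6 = 5; σ²_Task 3 = ((9−1)/6)² = 1.778
te_Task 4 = (3 + 4·7 + 11)/6 = 42/6 = 7; σ²_Task 4 = ((11−3)/6)² = 1.778
te_Task 5 = (7 + 4·8 + 15)/6 = 54/6 = 9; σ²_Task 5 = ((15−7)/6)² = 1.778

Forward pass:
ES_Task 1 = 0; EF_Task 1 = 14
ES_Task 2 = 14; EF_Task 2 = 14+13 = 27
ES_Task 3 = 14; EF_Task 3 = 14+5 = 19
ES_Task 4 = 14; EF_Task 4 = 14+7 = 21
ES_Task 5 = max(EF_Task 2=27, EF_Task 3=19, EF_Task 4=21) = 27; EF_Task 5 = 27+9 = 36
Expected project duration μ = 36 days. Critical path: Task 1 → Task 2 → Task 5.

Variance along critical path = 2.778 + 11.111 + 1.778 = 15.667
σ = √15.667 = 3.958 days

3.96 days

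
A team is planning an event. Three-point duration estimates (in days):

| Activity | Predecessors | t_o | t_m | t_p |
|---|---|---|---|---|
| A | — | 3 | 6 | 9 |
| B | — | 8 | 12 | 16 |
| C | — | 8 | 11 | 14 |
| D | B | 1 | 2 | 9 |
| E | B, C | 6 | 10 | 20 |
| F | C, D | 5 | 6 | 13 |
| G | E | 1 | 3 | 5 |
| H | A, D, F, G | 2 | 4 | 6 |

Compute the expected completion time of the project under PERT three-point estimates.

te_A = (3 + 4·6 + 9)/6 = 36/6 = 6
te_B = (8 + 4·12 + 16)/6 = 72/6 = 12
te_C = (8 + 4·11 + 14)/6 = 66/6 = 11
te_D = (1 + 4·2 + 9)/6 = 18/6 = 3
te_E = (6 + 4·10 + 20)/6 = 66/6 = 11
te_F = (5 + 4·6 + 13)/6 = 42/6 = 7
te_G = (1 + 4·3 + 5)/6 = 18/6 = 3
te_H = (2 + 4·4 + 6)/6 = 24/6 = 4

Forward pass:
ES_A = 0; EF_A = 6
ES_B = 0; EF_B = 12
ES_C = 0; EF_C = 11
ES_D = 12; EF_D = 12+3 = 15
ES_E = max(EF_B=12, EF_C=11) = 12; EF_E = 12+11 = 23
ES_F = max(EF_C=11, EF_D=15) = 15; EF_F = 15+7 = 22
ES_G = 23; EF_G = 23+3 = 26
ES_H = max(EF_A=6, EF_D=15, EF_F=22, EF_G=26) = 26; EF_H = 26+4 = 30
Expected project duration μ = 30 days. Critical path: B → E → G → H.

30 days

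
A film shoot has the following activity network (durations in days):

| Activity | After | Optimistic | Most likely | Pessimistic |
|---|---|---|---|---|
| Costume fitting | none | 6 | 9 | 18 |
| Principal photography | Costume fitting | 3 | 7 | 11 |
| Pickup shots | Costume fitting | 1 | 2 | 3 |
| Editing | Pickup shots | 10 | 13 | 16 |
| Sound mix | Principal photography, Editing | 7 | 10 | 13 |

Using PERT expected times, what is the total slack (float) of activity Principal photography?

8 days

te_Costume fitting = (6 + 4·9 + 18)/6 = 60/6 = 10
te_Principal photography = (3 + 4·7 + 11)/6 = 42/6 = 7
te_Pickup shots = (1 + 4·2 + 3)/6 = 12/6 = 2
te_Editing = (10 + 4·13 + 16)/6 = 78/6 = 13
te_Sound mix = (7 + 4·10 + 13)/6 = 60/6 = 10

Forward pass:
ES_Costume fitting = 0; EF_Costume fitting = 10
ES_Principal photography = 10; EF_Principal photography = 10+7 = 17
ES_Pickup shots = 10; EF_Pickup shots = 10+2 = 12
ES_Editing = 12; EF_Editing = 12+13 = 25
ES_Sound mix = max(EF_Principal photography=17, EF_Editing=25) = 25; EF_Sound mix = 25+10 = 35
Expected project duration μ = 35 days. Critical path: Costume fitting → Pickup shots → Editing → Sound mix.

Backward pass:
LF_Sound mix = 35; LS_Sound mix = 35−10 = 25
LF_Editing = LS_Sound mix = 25; LS_Editing = 25−13 = 12
LF_Pickup shots = LS_Editing = 12; LS_Pickup shots = 12−2 = 10
LF_Principal photography = LS_Sound mix = 25; LS_Principal photography = 25−7 = 18
LF_Costume fitting = min(LS_Principal photography=18, LS_Pickup shots=10) = 10; LS_Costume fitting = 10−10 = 0
Slack_Principal photography = LS_Principal photography − ES_Principal photography = 18 − 10 = 8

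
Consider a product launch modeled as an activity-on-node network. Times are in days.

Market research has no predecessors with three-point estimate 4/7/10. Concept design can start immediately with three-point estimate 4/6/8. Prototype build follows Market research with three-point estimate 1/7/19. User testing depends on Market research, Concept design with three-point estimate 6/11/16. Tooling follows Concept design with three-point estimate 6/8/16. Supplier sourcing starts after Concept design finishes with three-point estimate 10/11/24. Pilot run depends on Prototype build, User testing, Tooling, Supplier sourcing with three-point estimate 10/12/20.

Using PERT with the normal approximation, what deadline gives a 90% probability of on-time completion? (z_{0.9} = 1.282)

te_Market research = (4 + 4·7 + 10)/6 = 42/6 = 7; σ²_Market research = ((10−4)/6)² = 1.000
te_Concept design = (4 + 4·6 + 8)/6 = 36/6 = 6; σ²_Concept design = ((8−4)/6)² = 0.444
te_Prototype build = (1 + 4·7 + 19)/6 = 48/6 = 8; σ²_Prototype build = ((19−1)/6)² = 9.000
te_User testing = (6 + 4·11 + 16)/6 = 66/6 = 11; σ²_User testing = ((16−6)/6)² = 2.778
te_Tooling = (6 + 4·8 + 16)/6 = 54/6 = 9; σ²_Tooling = ((16−6)/6)² = 2.778
te_Supplier sourcing = (10 + 4·11 + 24)/6 = 78/6 = 13; σ²_Supplier sourcing = ((24−10)/6)² = 5.444
te_Pilot run = (10 + 4·12 + 20)/6 = 78/6 = 13; σ²_Pilot run = ((20−10)/6)² = 2.778

Forward pass:
ES_Market research = 0; EF_Market research = 7
ES_Concept design = 0; EF_Concept design = 6
ES_Prototype build = 7; EF_Prototype build = 7+8 = 15
ES_User testing = max(EF_Market research=7, EF_Concept design=6) = 7; EF_User testing = 7+11 = 18
ES_Tooling = 6; EF_Tooling = 6+9 = 15
ES_Supplier sourcing = 6; EF_Supplier sourcing = 6+13 = 19
ES_Pilot run = max(EF_Prototype build=15, EF_User testing=18, EF_Tooling=15, EF_Supplier sourcing=19) = 19; EF_Pilot run = 19+13 = 32
Expected project duration μ = 32 days. Critical path: Concept design → Supplier sourcing → Pilot run.

Variance along critical path = 0.444 + 5.444 + 2.778 = 8.667; σ = 2.944 days.
D = μ + z·σ = 32 + 1.282·2.944 = 35.8 days

35.8 days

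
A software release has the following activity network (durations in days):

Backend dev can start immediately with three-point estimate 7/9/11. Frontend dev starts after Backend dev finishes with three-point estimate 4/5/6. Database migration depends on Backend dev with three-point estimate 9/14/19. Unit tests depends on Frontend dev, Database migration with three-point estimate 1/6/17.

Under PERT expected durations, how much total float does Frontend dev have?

te_Backend dev = (7 + 4·9 + 11)/6 = 54/6 = 9
te_Frontend dev = (4 + 4·5 + 6)/6 = 30/6 = 5
te_Database migration = (9 + 4·14 + 19)/6 = 84/6 = 14
te_Unit tests = (1 + 4·6 + 17)/6 = 42/6 = 7

Forward pass:
ES_Backend dev = 0; EF_Backend dev = 9
ES_Frontend dev = 9; EF_Frontend dev = 9+5 = 14
ES_Database migration = 9; EF_Database migration = 9+14 = 23
ES_Unit tests = max(EF_Frontend dev=14, EF_Database migration=23) = 23; EF_Unit tests = 23+7 = 30
Expected project duration μ = 30 days. Critical path: Backend dev → Database migration → Unit tests.

Backward pass:
LF_Unit tests = 30; LS_Unit tests = 30−7 = 23
LF_Database migration = LS_Unit tests = 23; LS_Database migration = 23−14 = 9
LF_Frontend dev = LS_Unit tests = 23; LS_Frontend dev = 23−5 = 18
LF_Backend dev = min(LS_Frontend dev=18, LS_Database migration=9) = 9; LS_Backend dev = 9−9 = 0
Slack_Frontend dev = LS_Frontend dev − ES_Frontend dev = 18 − 9 = 9

9 days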